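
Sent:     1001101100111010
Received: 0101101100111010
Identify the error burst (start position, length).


XOR: 1100000000000000

Burst at position 0, length 2


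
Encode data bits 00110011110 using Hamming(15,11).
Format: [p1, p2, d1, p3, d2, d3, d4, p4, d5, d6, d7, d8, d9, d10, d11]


Parity bits: p1=1, p2=0, p3=1, p4=0

100101100011110


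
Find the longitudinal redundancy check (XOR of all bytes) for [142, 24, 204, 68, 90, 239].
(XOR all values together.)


XOR chain: 142 ^ 24 ^ 204 ^ 68 ^ 90 ^ 239 = 171

171


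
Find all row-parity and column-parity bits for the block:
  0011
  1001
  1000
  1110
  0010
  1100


Row parities: 001110
Column parities: 0010

Row P: 001110, Col P: 0010, Corner: 1


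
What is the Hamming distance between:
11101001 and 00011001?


XOR: 11110000
Count of 1s: 4

4


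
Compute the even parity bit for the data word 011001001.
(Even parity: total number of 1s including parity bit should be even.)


Number of 1s in data: 4
Parity bit: 0

0


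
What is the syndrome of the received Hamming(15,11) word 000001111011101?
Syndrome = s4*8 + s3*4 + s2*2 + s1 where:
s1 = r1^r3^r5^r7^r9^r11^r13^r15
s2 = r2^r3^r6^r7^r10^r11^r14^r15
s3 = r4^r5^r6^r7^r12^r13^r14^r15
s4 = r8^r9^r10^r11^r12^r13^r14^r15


s1=1, s2=0, s3=1, s4=0

Syndrome = 5 (error at position 5)


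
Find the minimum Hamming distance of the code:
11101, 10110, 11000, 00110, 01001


Comparing all pairs, minimum distance: 1
Can detect 0 errors, correct 0 errors

1


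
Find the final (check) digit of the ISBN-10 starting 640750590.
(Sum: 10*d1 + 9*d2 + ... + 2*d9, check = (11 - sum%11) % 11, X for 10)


Weighted sum: 222
222 mod 11 = 2

Check digit: 9


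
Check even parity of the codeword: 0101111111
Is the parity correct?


Number of 1s: 8

Yes, parity is correct (8 ones)


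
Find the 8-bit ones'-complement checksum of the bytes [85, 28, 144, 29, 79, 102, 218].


Sum = 685 mod 256 = 173
Complement = 82

82


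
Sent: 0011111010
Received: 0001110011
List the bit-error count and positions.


XOR: 0010001001

3 error(s) at position(s): 2, 6, 9


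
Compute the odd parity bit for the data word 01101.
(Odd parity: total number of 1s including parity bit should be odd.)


Number of 1s in data: 3
Parity bit: 0

0


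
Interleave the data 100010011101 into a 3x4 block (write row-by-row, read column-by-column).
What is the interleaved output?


Matrix:
  1000
  1001
  1101
Read columns: 111001000011

111001000011


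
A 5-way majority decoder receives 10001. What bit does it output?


Ones: 2 out of 5
Threshold: 3

0 (2/5 voted 1)


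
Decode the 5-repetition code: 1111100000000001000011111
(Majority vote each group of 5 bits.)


Groups: 11111, 00000, 00000, 10000, 11111
Majority votes: 10001

10001


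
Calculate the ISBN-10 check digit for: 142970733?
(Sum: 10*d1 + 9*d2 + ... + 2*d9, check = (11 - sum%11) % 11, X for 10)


Weighted sum: 210
210 mod 11 = 1

Check digit: X


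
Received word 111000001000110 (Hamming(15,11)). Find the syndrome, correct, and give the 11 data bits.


Syndrome = 10: error at position 10

Data: 10001100110 (corrected bit 10)


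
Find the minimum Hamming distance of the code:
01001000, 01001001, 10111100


Comparing all pairs, minimum distance: 1
Can detect 0 errors, correct 0 errors

1


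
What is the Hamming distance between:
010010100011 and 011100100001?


XOR: 001110000010
Count of 1s: 4

4


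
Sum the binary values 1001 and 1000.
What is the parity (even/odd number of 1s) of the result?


1001 = 9
1000 = 8
Sum = 17 = 10001
1s count = 2

even parity (2 ones in 10001)


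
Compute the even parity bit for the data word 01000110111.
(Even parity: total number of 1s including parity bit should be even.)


Number of 1s in data: 6
Parity bit: 0

0


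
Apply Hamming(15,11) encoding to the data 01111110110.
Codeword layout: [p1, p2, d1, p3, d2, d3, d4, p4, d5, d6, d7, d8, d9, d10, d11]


Parity bits: p1=1, p2=1, p3=1, p4=1

110111111110110


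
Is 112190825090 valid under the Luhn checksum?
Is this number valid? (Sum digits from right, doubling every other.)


Luhn sum = 36
36 mod 10 = 6

Invalid (Luhn sum mod 10 = 6)


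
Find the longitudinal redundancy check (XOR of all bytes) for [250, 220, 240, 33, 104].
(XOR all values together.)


XOR chain: 250 ^ 220 ^ 240 ^ 33 ^ 104 = 159

159


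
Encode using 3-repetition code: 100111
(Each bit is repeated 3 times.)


Each bit -> 3 copies

111000000111111111


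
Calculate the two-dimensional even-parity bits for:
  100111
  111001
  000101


Row parities: 000
Column parities: 011011

Row P: 000, Col P: 011011, Corner: 0


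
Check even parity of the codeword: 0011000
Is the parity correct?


Number of 1s: 2

Yes, parity is correct (2 ones)


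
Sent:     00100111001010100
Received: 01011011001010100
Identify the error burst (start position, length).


XOR: 01111100000000000

Burst at position 1, length 5


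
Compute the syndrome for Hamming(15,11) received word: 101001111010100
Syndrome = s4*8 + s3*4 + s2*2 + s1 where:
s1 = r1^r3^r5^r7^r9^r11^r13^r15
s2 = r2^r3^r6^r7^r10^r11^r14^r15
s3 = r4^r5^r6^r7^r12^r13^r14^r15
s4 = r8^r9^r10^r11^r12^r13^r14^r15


s1=0, s2=0, s3=1, s4=0

Syndrome = 4 (error at position 4)


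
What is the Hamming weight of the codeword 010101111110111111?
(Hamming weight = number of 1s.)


Counting 1s in 010101111110111111

14


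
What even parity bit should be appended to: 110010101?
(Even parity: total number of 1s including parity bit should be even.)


Number of 1s in data: 5
Parity bit: 1

1


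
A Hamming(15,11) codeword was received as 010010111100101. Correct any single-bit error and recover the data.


Syndrome = 9: error at position 9

Data: 01010100101 (corrected bit 9)


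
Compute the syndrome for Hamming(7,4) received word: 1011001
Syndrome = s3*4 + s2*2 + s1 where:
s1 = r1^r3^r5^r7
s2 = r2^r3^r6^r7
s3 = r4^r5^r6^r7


s1=1, s2=0, s3=0

Syndrome = 1 (error at position 1)


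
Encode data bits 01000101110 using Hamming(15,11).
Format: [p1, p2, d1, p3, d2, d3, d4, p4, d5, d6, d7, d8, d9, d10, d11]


Parity bits: p1=0, p2=0, p3=0, p4=0

000010000101110


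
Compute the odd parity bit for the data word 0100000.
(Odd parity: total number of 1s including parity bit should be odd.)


Number of 1s in data: 1
Parity bit: 0

0


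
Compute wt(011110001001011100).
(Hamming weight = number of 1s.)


Counting 1s in 011110001001011100

9


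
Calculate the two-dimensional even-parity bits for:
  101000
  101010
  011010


Row parities: 011
Column parities: 011000

Row P: 011, Col P: 011000, Corner: 0


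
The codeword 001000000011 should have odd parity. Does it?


Number of 1s: 3

Yes, parity is correct (3 ones)


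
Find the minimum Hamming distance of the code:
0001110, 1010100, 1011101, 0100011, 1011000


Comparing all pairs, minimum distance: 2
Can detect 1 errors, correct 0 errors

2


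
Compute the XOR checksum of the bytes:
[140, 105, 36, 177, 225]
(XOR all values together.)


XOR chain: 140 ^ 105 ^ 36 ^ 177 ^ 225 = 145

145


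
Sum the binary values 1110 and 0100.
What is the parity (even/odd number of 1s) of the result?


1110 = 14
0100 = 4
Sum = 18 = 10010
1s count = 2

even parity (2 ones in 10010)


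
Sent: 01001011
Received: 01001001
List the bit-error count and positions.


XOR: 00000010

1 error(s) at position(s): 6


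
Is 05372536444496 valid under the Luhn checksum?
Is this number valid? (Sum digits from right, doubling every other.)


Luhn sum = 78
78 mod 10 = 8

Invalid (Luhn sum mod 10 = 8)


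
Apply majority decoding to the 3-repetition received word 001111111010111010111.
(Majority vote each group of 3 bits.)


Groups: 001, 111, 111, 010, 111, 010, 111
Majority votes: 0110101

0110101


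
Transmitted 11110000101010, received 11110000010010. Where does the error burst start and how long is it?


XOR: 00000000111000

Burst at position 8, length 3


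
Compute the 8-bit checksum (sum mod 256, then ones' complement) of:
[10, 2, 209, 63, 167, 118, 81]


Sum = 650 mod 256 = 138
Complement = 117

117


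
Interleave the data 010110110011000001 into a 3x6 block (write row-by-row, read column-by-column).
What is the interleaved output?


Matrix:
  010110
  110011
  000001
Read columns: 010110000100110011

010110000100110011


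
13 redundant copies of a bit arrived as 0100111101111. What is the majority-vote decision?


Ones: 9 out of 13
Threshold: 7

1 (9/13 voted 1)


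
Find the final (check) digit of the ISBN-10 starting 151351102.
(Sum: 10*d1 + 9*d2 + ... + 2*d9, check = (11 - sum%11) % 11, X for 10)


Weighted sum: 127
127 mod 11 = 6

Check digit: 5


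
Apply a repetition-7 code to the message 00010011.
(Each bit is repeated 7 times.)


Each bit -> 7 copies

00000000000000000000011111110000000000000011111111111111


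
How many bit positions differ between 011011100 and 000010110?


XOR: 011001010
Count of 1s: 4

4


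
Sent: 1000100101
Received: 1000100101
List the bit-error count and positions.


XOR: 0000000000

0 errors (received matches sent)


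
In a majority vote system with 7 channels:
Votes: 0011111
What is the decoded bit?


Ones: 5 out of 7
Threshold: 4

1 (5/7 voted 1)


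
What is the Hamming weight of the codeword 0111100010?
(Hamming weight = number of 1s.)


Counting 1s in 0111100010

5


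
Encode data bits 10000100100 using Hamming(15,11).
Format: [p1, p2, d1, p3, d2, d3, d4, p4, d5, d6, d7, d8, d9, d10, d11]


Parity bits: p1=0, p2=0, p3=1, p4=0

001100000100100


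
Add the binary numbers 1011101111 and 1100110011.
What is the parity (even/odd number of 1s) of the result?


1011101111 = 751
1100110011 = 819
Sum = 1570 = 11000100010
1s count = 4

even parity (4 ones in 11000100010)


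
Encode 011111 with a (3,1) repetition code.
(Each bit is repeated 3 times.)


Each bit -> 3 copies

000111111111111111


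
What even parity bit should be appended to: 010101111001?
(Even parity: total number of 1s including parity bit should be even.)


Number of 1s in data: 7
Parity bit: 1

1


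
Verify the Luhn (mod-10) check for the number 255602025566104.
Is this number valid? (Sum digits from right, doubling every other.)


Luhn sum = 39
39 mod 10 = 9

Invalid (Luhn sum mod 10 = 9)


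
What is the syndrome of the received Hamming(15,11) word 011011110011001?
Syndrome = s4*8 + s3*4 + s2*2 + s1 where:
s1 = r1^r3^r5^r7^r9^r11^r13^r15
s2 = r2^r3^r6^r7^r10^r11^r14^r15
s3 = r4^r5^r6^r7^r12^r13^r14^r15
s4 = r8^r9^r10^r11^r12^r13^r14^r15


s1=1, s2=0, s3=1, s4=0

Syndrome = 5 (error at position 5)


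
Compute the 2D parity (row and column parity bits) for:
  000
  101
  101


Row parities: 000
Column parities: 000

Row P: 000, Col P: 000, Corner: 0


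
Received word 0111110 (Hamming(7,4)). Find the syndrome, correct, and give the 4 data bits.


Syndrome = 6: error at position 6

Data: 1100 (corrected bit 6)


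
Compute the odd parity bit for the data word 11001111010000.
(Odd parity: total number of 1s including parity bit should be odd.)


Number of 1s in data: 7
Parity bit: 0

0


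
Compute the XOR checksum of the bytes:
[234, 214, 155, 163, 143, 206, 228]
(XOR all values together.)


XOR chain: 234 ^ 214 ^ 155 ^ 163 ^ 143 ^ 206 ^ 228 = 161

161


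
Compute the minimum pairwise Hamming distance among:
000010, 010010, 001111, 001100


Comparing all pairs, minimum distance: 1
Can detect 0 errors, correct 0 errors

1


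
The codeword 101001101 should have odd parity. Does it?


Number of 1s: 5

Yes, parity is correct (5 ones)


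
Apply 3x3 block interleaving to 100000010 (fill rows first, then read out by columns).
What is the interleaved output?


Matrix:
  100
  000
  010
Read columns: 100001000

100001000


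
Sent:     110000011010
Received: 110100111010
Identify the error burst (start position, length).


XOR: 000100100000

Burst at position 3, length 4


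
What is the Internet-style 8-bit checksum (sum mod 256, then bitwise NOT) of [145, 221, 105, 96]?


Sum = 567 mod 256 = 55
Complement = 200

200


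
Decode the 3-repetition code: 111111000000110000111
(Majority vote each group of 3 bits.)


Groups: 111, 111, 000, 000, 110, 000, 111
Majority votes: 1100101

1100101


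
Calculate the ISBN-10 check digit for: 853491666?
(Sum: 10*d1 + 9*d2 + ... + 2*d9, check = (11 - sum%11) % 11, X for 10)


Weighted sum: 290
290 mod 11 = 4

Check digit: 7


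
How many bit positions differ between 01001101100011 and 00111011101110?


XOR: 01110110001101
Count of 1s: 8

8


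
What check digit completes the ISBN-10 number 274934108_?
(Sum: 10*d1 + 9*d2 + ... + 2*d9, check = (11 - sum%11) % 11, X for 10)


Weighted sum: 236
236 mod 11 = 5

Check digit: 6


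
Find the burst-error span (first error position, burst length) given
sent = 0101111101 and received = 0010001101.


XOR: 0111110000

Burst at position 1, length 5


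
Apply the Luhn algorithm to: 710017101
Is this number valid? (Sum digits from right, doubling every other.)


Luhn sum = 17
17 mod 10 = 7

Invalid (Luhn sum mod 10 = 7)


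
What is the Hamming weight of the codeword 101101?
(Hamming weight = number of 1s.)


Counting 1s in 101101

4


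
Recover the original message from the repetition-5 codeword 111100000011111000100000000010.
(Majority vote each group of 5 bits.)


Groups: 11110, 00000, 11111, 00010, 00000, 00010
Majority votes: 101000

101000


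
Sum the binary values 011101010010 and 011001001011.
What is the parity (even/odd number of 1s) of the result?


011101010010 = 1874
011001001011 = 1611
Sum = 3485 = 110110011101
1s count = 8

even parity (8 ones in 110110011101)


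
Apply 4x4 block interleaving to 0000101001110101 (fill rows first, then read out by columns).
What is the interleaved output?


Matrix:
  0000
  1010
  0111
  0101
Read columns: 0100001101100011

0100001101100011


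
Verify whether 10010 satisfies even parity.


Number of 1s: 2

Yes, parity is correct (2 ones)


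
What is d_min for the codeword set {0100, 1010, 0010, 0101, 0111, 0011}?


Comparing all pairs, minimum distance: 1
Can detect 0 errors, correct 0 errors

1


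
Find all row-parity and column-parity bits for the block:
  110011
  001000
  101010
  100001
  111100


Row parities: 01100
Column parities: 001100

Row P: 01100, Col P: 001100, Corner: 0


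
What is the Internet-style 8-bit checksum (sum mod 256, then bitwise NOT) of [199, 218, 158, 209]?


Sum = 784 mod 256 = 16
Complement = 239

239


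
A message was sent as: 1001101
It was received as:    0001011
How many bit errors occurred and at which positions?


XOR: 1000110

3 error(s) at position(s): 0, 4, 5


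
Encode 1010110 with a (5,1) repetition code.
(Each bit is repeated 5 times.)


Each bit -> 5 copies

11111000001111100000111111111100000


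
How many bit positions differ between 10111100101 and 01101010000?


XOR: 11010110101
Count of 1s: 7

7


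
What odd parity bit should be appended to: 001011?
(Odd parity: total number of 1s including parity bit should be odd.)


Number of 1s in data: 3
Parity bit: 0

0


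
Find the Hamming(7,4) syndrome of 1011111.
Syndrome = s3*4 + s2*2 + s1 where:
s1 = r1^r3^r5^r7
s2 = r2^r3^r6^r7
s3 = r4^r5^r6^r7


s1=0, s2=1, s3=0

Syndrome = 2 (error at position 2)


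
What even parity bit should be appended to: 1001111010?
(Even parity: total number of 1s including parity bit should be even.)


Number of 1s in data: 6
Parity bit: 0

0


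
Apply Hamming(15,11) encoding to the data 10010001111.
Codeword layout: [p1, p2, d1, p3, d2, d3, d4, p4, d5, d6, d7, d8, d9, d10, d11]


Parity bits: p1=0, p2=0, p3=1, p4=0

001100100001111


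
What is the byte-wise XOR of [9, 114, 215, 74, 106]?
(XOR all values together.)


XOR chain: 9 ^ 114 ^ 215 ^ 74 ^ 106 = 140

140


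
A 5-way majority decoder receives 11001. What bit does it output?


Ones: 3 out of 5
Threshold: 3

1 (3/5 voted 1)


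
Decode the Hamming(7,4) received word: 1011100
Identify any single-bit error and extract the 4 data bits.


Syndrome = 3: error at position 3

Data: 0100 (corrected bit 3)


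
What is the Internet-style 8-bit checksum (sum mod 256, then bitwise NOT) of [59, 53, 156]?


Sum = 268 mod 256 = 12
Complement = 243

243


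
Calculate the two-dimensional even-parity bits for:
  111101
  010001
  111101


Row parities: 101
Column parities: 010001

Row P: 101, Col P: 010001, Corner: 0


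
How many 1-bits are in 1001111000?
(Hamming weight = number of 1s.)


Counting 1s in 1001111000

5


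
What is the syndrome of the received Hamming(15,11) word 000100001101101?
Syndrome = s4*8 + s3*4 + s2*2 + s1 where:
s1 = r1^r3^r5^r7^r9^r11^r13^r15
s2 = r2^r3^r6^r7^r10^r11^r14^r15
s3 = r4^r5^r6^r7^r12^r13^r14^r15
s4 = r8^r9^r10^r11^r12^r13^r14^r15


s1=1, s2=0, s3=0, s4=1

Syndrome = 9 (error at position 9)


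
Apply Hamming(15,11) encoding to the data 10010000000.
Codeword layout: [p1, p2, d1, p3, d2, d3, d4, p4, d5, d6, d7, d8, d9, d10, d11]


Parity bits: p1=0, p2=0, p3=1, p4=0

001100100000000


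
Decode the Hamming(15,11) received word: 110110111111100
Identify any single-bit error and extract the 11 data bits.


Syndrome = 4: error at position 4

Data: 01011111100 (corrected bit 4)


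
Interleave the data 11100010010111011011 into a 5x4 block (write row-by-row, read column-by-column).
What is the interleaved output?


Matrix:
  1110
  0010
  0101
  1101
  1011
Read columns: 10011101101100100111

10011101101100100111


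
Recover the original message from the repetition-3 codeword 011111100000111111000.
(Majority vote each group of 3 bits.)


Groups: 011, 111, 100, 000, 111, 111, 000
Majority votes: 1100110

1100110


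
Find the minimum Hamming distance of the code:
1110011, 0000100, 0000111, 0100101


Comparing all pairs, minimum distance: 2
Can detect 1 errors, correct 0 errors

2


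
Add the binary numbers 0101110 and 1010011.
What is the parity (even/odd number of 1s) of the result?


0101110 = 46
1010011 = 83
Sum = 129 = 10000001
1s count = 2

even parity (2 ones in 10000001)


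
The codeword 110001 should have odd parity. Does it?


Number of 1s: 3

Yes, parity is correct (3 ones)


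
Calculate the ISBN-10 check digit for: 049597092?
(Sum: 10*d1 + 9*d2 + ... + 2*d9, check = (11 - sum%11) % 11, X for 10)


Weighted sum: 263
263 mod 11 = 10

Check digit: 1


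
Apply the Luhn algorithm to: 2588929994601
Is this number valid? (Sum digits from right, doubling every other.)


Luhn sum = 73
73 mod 10 = 3

Invalid (Luhn sum mod 10 = 3)


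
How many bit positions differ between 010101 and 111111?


XOR: 101010
Count of 1s: 3

3


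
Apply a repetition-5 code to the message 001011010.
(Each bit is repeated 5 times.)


Each bit -> 5 copies

000000000011111000001111111111000001111100000


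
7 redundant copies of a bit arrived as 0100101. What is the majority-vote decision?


Ones: 3 out of 7
Threshold: 4

0 (3/7 voted 1)


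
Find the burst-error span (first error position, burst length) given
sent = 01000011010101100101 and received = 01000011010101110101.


XOR: 00000000000000010000

Burst at position 15, length 1


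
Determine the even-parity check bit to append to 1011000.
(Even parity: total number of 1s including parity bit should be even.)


Number of 1s in data: 3
Parity bit: 1

1


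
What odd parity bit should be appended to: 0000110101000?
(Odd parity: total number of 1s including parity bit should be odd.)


Number of 1s in data: 4
Parity bit: 1

1


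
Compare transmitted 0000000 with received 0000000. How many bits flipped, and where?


XOR: 0000000

0 errors (received matches sent)


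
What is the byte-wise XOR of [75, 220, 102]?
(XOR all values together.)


XOR chain: 75 ^ 220 ^ 102 = 241

241


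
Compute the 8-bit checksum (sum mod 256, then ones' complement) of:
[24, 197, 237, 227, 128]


Sum = 813 mod 256 = 45
Complement = 210

210


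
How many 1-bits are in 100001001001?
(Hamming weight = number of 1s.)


Counting 1s in 100001001001

4


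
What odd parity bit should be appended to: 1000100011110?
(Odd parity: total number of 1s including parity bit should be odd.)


Number of 1s in data: 6
Parity bit: 1

1


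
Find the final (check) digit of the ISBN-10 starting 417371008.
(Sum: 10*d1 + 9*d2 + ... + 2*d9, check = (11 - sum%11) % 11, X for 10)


Weighted sum: 189
189 mod 11 = 2

Check digit: 9


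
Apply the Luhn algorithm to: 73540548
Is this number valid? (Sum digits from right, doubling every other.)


Luhn sum = 34
34 mod 10 = 4

Invalid (Luhn sum mod 10 = 4)


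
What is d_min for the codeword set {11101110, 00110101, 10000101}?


Comparing all pairs, minimum distance: 3
Can detect 2 errors, correct 1 errors

3


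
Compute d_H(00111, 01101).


XOR: 01010
Count of 1s: 2

2


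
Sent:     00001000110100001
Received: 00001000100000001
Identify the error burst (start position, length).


XOR: 00000000010100000

Burst at position 9, length 3


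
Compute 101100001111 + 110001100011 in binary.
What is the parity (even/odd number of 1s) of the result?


101100001111 = 2831
110001100011 = 3171
Sum = 6002 = 1011101110010
1s count = 8

even parity (8 ones in 1011101110010)


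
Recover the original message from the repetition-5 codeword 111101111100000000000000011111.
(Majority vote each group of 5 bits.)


Groups: 11110, 11111, 00000, 00000, 00000, 11111
Majority votes: 110001

110001


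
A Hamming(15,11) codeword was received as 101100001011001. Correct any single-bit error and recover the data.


Syndrome = 7: error at position 7

Data: 10011011001 (corrected bit 7)


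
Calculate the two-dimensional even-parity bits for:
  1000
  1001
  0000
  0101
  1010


Row parities: 10000
Column parities: 1110

Row P: 10000, Col P: 1110, Corner: 1


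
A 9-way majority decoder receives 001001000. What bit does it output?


Ones: 2 out of 9
Threshold: 5

0 (2/9 voted 1)


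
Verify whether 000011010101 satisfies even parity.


Number of 1s: 5

No, parity error (5 ones)


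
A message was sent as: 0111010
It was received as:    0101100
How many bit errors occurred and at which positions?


XOR: 0010110

3 error(s) at position(s): 2, 4, 5


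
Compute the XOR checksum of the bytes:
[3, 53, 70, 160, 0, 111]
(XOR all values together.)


XOR chain: 3 ^ 53 ^ 70 ^ 160 ^ 0 ^ 111 = 191

191


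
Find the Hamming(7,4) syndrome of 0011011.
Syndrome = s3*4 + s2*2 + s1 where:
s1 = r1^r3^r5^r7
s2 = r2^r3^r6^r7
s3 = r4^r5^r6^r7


s1=0, s2=1, s3=1

Syndrome = 6 (error at position 6)


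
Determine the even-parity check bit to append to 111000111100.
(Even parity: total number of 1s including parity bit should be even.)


Number of 1s in data: 7
Parity bit: 1

1


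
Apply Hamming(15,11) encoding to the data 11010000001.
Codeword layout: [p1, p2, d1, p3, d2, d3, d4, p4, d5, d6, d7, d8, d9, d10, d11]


Parity bits: p1=0, p2=1, p3=1, p4=1

011110110000001


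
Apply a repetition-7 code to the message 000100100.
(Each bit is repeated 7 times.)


Each bit -> 7 copies

000000000000000000000111111100000000000000111111100000000000000


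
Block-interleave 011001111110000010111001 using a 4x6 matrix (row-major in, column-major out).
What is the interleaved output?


Matrix:
  011001
  111110
  000010
  111001
Read columns: 010111011101010001101001

010111011101010001101001


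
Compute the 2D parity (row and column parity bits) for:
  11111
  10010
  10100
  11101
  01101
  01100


Row parities: 100010
Column parities: 00101

Row P: 100010, Col P: 00101, Corner: 0


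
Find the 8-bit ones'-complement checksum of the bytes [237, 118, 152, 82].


Sum = 589 mod 256 = 77
Complement = 178

178


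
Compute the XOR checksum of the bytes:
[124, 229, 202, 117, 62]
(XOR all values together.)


XOR chain: 124 ^ 229 ^ 202 ^ 117 ^ 62 = 24

24


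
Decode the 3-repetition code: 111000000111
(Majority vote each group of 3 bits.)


Groups: 111, 000, 000, 111
Majority votes: 1001

1001


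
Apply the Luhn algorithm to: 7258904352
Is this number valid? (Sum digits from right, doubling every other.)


Luhn sum = 39
39 mod 10 = 9

Invalid (Luhn sum mod 10 = 9)


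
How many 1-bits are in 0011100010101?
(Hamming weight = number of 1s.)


Counting 1s in 0011100010101

6


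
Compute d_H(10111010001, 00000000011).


XOR: 10111010010
Count of 1s: 6

6


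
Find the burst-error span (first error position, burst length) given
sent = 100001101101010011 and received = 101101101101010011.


XOR: 001100000000000000

Burst at position 2, length 2


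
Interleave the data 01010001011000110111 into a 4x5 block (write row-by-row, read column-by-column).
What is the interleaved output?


Matrix:
  01010
  00101
  10001
  10111
Read columns: 00111000010110010111

00111000010110010111


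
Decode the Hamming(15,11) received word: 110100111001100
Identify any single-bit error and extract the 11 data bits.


Syndrome = 0: no error detected

Data: 00011001100 (no errors)


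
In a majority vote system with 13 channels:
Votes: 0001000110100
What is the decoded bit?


Ones: 4 out of 13
Threshold: 7

0 (4/13 voted 1)


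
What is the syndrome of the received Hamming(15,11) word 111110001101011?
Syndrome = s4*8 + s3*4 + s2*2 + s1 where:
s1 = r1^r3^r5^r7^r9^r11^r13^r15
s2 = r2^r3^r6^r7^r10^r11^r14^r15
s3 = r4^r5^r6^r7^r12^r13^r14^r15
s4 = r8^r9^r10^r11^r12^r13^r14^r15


s1=1, s2=1, s3=1, s4=1

Syndrome = 15 (error at position 15)


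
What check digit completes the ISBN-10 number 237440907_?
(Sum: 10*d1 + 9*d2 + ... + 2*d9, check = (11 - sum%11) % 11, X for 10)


Weighted sum: 205
205 mod 11 = 7

Check digit: 4


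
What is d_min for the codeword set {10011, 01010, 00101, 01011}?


Comparing all pairs, minimum distance: 1
Can detect 0 errors, correct 0 errors

1


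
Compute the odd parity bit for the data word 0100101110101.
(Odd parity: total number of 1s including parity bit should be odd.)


Number of 1s in data: 7
Parity bit: 0

0


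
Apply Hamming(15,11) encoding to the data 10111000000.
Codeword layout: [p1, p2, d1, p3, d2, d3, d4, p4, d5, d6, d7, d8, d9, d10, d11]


Parity bits: p1=1, p2=1, p3=0, p4=1

111001111000000


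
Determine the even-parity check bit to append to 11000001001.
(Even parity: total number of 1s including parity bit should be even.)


Number of 1s in data: 4
Parity bit: 0

0


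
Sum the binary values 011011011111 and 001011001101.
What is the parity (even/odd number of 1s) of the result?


011011011111 = 1759
001011001101 = 717
Sum = 2476 = 100110101100
1s count = 6

even parity (6 ones in 100110101100)


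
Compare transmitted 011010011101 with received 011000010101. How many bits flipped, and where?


XOR: 000010001000

2 error(s) at position(s): 4, 8


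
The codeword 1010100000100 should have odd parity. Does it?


Number of 1s: 4

No, parity error (4 ones)


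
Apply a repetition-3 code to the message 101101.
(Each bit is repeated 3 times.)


Each bit -> 3 copies

111000111111000111


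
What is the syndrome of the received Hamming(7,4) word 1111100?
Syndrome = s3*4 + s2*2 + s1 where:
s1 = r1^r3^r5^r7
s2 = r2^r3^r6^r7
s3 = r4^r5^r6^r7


s1=1, s2=0, s3=0

Syndrome = 1 (error at position 1)


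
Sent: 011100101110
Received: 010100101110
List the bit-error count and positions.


XOR: 001000000000

1 error(s) at position(s): 2


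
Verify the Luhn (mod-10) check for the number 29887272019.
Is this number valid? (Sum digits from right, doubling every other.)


Luhn sum = 59
59 mod 10 = 9

Invalid (Luhn sum mod 10 = 9)


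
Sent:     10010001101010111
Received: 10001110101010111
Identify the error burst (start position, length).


XOR: 00011111000000000

Burst at position 3, length 5


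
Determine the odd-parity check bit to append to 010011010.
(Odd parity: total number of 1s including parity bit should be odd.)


Number of 1s in data: 4
Parity bit: 1

1


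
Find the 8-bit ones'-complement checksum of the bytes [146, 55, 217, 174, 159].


Sum = 751 mod 256 = 239
Complement = 16

16


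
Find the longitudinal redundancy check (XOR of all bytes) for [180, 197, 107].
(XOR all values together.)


XOR chain: 180 ^ 197 ^ 107 = 26

26


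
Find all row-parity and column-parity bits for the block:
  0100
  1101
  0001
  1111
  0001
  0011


Row parities: 111010
Column parities: 0101

Row P: 111010, Col P: 0101, Corner: 0


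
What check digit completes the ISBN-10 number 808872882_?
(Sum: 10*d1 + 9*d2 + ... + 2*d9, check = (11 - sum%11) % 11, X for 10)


Weighted sum: 312
312 mod 11 = 4

Check digit: 7


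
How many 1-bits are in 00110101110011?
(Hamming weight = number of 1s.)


Counting 1s in 00110101110011

8


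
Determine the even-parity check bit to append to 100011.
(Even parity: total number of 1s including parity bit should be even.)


Number of 1s in data: 3
Parity bit: 1

1


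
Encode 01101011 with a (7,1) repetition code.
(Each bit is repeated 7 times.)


Each bit -> 7 copies

00000001111111111111100000001111111000000011111111111111


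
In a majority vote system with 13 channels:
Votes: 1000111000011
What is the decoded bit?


Ones: 6 out of 13
Threshold: 7

0 (6/13 voted 1)


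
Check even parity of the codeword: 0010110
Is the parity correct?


Number of 1s: 3

No, parity error (3 ones)


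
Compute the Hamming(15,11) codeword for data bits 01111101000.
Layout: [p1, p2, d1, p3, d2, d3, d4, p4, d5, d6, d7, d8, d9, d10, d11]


Parity bits: p1=1, p2=1, p3=0, p4=1

110011111101000


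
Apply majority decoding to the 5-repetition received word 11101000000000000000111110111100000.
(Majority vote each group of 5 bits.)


Groups: 11101, 00000, 00000, 00000, 11111, 01111, 00000
Majority votes: 1000110

1000110


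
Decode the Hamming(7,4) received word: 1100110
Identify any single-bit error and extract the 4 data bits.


Syndrome = 0: no error detected

Data: 0110 (no errors)


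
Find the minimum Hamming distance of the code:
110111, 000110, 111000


Comparing all pairs, minimum distance: 3
Can detect 2 errors, correct 1 errors

3


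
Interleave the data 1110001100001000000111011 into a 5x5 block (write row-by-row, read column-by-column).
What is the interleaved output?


Matrix:
  11100
  01100
  00100
  00001
  11011
Read columns: 1000111001111000000100011

1000111001111000000100011


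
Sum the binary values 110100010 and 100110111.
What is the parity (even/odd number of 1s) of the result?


110100010 = 418
100110111 = 311
Sum = 729 = 1011011001
1s count = 6

even parity (6 ones in 1011011001)


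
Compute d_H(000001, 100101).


XOR: 100100
Count of 1s: 2

2


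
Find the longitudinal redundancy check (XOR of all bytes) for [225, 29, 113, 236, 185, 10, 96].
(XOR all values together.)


XOR chain: 225 ^ 29 ^ 113 ^ 236 ^ 185 ^ 10 ^ 96 = 178

178


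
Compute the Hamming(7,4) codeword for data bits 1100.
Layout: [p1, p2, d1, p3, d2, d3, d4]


Parity bits: p1=0, p2=1, p3=1

0111100


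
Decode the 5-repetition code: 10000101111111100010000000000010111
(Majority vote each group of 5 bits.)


Groups: 10000, 10111, 11111, 00010, 00000, 00000, 10111
Majority votes: 0110001

0110001


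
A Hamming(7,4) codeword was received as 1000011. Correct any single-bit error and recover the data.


Syndrome = 0: no error detected

Data: 0011 (no errors)


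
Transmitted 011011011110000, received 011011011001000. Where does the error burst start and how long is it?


XOR: 000000000111000

Burst at position 9, length 3


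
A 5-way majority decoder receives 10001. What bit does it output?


Ones: 2 out of 5
Threshold: 3

0 (2/5 voted 1)


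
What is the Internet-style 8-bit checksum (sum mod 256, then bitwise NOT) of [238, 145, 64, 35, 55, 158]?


Sum = 695 mod 256 = 183
Complement = 72

72


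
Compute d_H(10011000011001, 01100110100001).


XOR: 11111110111000
Count of 1s: 10

10


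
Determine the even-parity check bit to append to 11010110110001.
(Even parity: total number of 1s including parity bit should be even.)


Number of 1s in data: 8
Parity bit: 0

0


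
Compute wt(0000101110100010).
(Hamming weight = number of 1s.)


Counting 1s in 0000101110100010

6


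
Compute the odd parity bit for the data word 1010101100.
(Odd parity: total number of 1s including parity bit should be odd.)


Number of 1s in data: 5
Parity bit: 0

0


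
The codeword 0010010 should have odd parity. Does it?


Number of 1s: 2

No, parity error (2 ones)


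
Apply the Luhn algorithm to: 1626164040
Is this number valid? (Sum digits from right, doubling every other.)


Luhn sum = 42
42 mod 10 = 2

Invalid (Luhn sum mod 10 = 2)


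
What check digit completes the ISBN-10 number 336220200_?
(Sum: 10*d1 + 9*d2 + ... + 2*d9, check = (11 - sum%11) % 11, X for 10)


Weighted sum: 139
139 mod 11 = 7

Check digit: 4


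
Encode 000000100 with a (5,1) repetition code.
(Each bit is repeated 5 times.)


Each bit -> 5 copies

000000000000000000000000000000111110000000000


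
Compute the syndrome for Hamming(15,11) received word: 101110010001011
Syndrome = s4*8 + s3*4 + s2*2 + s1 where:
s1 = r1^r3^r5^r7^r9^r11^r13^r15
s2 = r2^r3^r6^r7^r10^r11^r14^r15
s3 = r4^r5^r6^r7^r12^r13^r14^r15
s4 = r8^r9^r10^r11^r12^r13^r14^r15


s1=0, s2=1, s3=1, s4=0

Syndrome = 6 (error at position 6)


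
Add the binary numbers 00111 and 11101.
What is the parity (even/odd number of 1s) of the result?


00111 = 7
11101 = 29
Sum = 36 = 100100
1s count = 2

even parity (2 ones in 100100)


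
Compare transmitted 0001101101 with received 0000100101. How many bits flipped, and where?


XOR: 0001001000

2 error(s) at position(s): 3, 6


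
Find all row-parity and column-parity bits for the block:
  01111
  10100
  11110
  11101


Row parities: 0000
Column parities: 11000

Row P: 0000, Col P: 11000, Corner: 0


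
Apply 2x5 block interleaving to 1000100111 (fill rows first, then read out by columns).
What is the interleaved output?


Matrix:
  10001
  00111
Read columns: 1000010111

1000010111


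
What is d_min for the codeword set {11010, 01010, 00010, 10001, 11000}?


Comparing all pairs, minimum distance: 1
Can detect 0 errors, correct 0 errors

1


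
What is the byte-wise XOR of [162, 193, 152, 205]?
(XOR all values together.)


XOR chain: 162 ^ 193 ^ 152 ^ 205 = 54

54


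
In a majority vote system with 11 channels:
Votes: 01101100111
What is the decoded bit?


Ones: 7 out of 11
Threshold: 6

1 (7/11 voted 1)


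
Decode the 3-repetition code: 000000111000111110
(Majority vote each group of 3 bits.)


Groups: 000, 000, 111, 000, 111, 110
Majority votes: 001011

001011


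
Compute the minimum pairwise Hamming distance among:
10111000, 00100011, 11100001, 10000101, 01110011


Comparing all pairs, minimum distance: 2
Can detect 1 errors, correct 0 errors

2


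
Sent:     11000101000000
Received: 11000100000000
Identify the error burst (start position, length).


XOR: 00000001000000

Burst at position 7, length 1


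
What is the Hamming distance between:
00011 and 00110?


XOR: 00101
Count of 1s: 2

2


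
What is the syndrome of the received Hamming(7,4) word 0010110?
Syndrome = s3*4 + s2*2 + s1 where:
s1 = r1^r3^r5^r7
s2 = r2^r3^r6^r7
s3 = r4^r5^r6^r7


s1=0, s2=0, s3=0

Syndrome = 0 (no error)


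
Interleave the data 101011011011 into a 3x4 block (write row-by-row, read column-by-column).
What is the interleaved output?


Matrix:
  1010
  1101
  1011
Read columns: 111010101011

111010101011


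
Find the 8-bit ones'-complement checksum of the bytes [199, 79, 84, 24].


Sum = 386 mod 256 = 130
Complement = 125

125


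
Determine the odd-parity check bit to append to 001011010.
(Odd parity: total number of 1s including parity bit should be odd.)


Number of 1s in data: 4
Parity bit: 1

1


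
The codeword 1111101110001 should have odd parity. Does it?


Number of 1s: 9

Yes, parity is correct (9 ones)


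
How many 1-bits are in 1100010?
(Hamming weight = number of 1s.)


Counting 1s in 1100010

3


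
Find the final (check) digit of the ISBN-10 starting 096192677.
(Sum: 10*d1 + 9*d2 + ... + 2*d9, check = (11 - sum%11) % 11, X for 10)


Weighted sum: 259
259 mod 11 = 6

Check digit: 5


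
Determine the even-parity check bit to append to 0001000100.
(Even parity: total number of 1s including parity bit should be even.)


Number of 1s in data: 2
Parity bit: 0

0


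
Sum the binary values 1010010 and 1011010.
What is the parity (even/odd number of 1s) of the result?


1010010 = 82
1011010 = 90
Sum = 172 = 10101100
1s count = 4

even parity (4 ones in 10101100)


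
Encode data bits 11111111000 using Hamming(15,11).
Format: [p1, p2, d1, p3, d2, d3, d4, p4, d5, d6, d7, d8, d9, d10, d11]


Parity bits: p1=1, p2=1, p3=0, p4=0

111011101111000


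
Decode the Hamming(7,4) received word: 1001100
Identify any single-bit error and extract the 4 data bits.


Syndrome = 0: no error detected

Data: 0100 (no errors)


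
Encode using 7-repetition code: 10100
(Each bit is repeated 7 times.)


Each bit -> 7 copies

11111110000000111111100000000000000


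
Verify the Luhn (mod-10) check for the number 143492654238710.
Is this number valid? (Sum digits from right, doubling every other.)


Luhn sum = 67
67 mod 10 = 7

Invalid (Luhn sum mod 10 = 7)


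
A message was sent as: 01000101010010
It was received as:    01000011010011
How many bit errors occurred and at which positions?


XOR: 00000110000001

3 error(s) at position(s): 5, 6, 13


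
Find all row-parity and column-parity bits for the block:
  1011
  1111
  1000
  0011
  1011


Row parities: 10101
Column parities: 0100

Row P: 10101, Col P: 0100, Corner: 1


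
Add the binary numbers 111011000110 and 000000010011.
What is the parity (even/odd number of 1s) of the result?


111011000110 = 3782
000000010011 = 19
Sum = 3801 = 111011011001
1s count = 8

even parity (8 ones in 111011011001)


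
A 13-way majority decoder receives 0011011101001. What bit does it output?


Ones: 7 out of 13
Threshold: 7

1 (7/13 voted 1)


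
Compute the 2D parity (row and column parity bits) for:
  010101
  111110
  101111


Row parities: 111
Column parities: 000100

Row P: 111, Col P: 000100, Corner: 1


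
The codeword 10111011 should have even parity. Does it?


Number of 1s: 6

Yes, parity is correct (6 ones)


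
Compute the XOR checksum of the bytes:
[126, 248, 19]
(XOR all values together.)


XOR chain: 126 ^ 248 ^ 19 = 149

149


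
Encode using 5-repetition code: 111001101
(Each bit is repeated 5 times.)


Each bit -> 5 copies

111111111111111000000000011111111110000011111


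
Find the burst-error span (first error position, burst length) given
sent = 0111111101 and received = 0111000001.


XOR: 0000111100

Burst at position 4, length 4
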